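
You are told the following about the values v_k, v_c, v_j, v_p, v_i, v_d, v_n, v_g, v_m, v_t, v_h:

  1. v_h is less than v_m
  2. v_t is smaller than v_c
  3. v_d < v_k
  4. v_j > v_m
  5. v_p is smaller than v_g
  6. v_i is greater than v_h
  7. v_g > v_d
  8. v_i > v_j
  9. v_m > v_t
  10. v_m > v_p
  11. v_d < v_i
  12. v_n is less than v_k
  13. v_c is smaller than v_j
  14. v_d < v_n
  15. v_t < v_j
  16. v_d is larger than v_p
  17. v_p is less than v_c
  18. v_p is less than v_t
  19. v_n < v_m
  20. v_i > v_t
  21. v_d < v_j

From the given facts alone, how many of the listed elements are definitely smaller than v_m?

Directly below v_m: v_h, v_p, v_n, v_t.
One step further: v_d (5 so far).
No other element is forced below v_m by the given relations, so the count is 5.

5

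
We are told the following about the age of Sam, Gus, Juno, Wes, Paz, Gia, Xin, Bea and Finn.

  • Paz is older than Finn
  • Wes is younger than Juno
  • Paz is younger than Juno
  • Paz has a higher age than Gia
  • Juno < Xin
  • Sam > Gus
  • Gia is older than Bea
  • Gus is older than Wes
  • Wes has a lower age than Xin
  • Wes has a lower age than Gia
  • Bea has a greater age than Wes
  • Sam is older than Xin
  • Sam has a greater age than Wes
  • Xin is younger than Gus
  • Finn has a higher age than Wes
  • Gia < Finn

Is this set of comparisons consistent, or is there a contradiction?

consistent

Every relation is compatible with Wes < Bea < Gia < Finn < Paz < Juno < Xin < Gus < Sam; the set is consistent.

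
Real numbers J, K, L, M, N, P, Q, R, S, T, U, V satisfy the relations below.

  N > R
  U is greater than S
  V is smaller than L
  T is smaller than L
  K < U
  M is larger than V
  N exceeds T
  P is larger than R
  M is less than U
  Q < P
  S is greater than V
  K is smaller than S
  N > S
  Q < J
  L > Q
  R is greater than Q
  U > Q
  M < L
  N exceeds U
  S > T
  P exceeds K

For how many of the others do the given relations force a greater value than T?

4

Directly above T: S, L, N.
One step further: U (4 so far).
No other element is forced above T by the given relations, so the count is 4.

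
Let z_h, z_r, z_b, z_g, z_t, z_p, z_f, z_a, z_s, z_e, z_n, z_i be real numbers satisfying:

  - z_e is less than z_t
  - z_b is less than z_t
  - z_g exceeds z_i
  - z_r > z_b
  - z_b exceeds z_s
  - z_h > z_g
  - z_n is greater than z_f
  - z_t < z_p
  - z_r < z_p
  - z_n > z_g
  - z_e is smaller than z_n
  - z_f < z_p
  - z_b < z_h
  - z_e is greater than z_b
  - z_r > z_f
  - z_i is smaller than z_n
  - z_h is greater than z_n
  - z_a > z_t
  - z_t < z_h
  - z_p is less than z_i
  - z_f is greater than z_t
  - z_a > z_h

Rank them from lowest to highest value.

z_s < z_b < z_e < z_t < z_f < z_r < z_p < z_i < z_g < z_n < z_h < z_a

Nothing is placed below z_s, so it is least; from there z_s < z_b; z_b < z_e; z_e < z_t; z_t < z_f; z_f < z_r; z_r < z_p; z_p < z_i; z_i < z_g; z_g < z_n; z_n < z_h; z_h < z_a, each given directly.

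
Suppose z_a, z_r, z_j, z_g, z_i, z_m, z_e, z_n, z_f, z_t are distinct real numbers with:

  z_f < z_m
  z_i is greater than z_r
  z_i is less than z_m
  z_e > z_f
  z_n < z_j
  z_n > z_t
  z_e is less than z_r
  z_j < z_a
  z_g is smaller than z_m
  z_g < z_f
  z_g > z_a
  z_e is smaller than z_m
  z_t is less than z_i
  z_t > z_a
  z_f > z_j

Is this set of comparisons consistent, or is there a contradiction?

inconsistent

We have z_a < z_t stated directly, yet also z_t < z_n < z_j < z_a by chaining the others — so z_t < z_a. Contradiction.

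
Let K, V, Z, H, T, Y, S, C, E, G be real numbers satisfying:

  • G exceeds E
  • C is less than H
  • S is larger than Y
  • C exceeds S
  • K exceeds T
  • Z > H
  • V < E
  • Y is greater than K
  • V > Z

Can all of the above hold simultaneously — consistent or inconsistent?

consistent

Every relation is compatible with T < K < Y < S < C < H < Z < V < E < G; the set is consistent.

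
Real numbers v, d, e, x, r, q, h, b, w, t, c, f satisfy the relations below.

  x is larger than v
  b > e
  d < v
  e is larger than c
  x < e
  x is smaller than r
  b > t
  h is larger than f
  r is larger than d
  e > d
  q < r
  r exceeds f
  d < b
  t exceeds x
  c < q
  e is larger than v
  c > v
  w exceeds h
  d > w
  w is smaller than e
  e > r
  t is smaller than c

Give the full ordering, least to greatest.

f < h < w < d < v < x < t < c < q < r < e < b

The consecutive links are each given: f < h; h < w; w < d; d < v; v < x; x < t; t < c; c < q; q < r; r < e; e < b.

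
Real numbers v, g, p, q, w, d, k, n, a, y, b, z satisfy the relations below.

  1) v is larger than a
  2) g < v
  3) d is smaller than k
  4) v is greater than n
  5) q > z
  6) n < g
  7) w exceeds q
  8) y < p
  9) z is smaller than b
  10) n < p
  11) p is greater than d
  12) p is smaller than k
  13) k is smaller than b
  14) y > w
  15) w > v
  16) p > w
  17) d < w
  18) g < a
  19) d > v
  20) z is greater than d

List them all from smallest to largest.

n < g < a < v < d < z < q < w < y < p < k < b

Each adjacent pair is fixed by a given relation: n < g; g < a; a < v; v < d; d < z; z < q; q < w; w < y; y < p; p < k; k < b. Chaining them end to end gives the full order.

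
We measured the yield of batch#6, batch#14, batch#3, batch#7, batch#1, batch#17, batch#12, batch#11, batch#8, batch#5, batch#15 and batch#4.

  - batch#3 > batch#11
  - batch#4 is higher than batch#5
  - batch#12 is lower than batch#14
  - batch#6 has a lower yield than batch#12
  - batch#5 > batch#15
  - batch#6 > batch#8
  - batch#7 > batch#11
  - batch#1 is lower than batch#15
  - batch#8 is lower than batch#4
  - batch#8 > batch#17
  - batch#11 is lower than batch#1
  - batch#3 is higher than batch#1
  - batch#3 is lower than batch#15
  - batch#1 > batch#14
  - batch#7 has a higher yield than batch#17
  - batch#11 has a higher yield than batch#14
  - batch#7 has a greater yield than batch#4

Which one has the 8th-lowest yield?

Chaining the given pairs: batch#17 < batch#8 < batch#6 < batch#12 < batch#14 < batch#11 < batch#1 < batch#3 < batch#15 < batch#5 < batch#4 < batch#7.
Counting 8 from the smallest end gives batch#3.

batch#3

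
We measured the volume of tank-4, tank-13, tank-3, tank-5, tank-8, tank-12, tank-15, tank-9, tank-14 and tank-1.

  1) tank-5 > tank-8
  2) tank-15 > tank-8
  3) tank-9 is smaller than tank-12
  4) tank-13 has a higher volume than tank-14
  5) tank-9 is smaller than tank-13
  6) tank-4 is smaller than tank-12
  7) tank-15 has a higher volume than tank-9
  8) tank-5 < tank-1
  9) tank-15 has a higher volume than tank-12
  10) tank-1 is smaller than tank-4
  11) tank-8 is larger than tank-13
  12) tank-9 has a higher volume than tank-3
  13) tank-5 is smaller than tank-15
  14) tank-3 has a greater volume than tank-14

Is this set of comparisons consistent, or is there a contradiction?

consistent

Every relation is compatible with tank-14 < tank-3 < tank-9 < tank-13 < tank-8 < tank-5 < tank-1 < tank-4 < tank-12 < tank-15; the set is consistent.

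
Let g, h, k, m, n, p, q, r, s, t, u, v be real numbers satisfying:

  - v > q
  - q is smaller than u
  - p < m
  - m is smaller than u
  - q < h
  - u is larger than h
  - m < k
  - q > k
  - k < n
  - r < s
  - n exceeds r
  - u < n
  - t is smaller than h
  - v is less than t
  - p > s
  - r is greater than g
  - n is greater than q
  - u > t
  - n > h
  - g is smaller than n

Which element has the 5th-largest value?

v

Piecing the relations together gives one ordering: g < r < s < p < m < k < q < v < t < h < u < n.
The 5th largest is v.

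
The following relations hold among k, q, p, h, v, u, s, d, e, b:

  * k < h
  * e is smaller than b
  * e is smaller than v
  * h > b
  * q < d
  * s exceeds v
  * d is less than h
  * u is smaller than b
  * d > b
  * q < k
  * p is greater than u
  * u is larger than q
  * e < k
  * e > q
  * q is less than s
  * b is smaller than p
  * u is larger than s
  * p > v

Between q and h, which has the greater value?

q < e and e < v give q < v.
Then v < s extends the chain to s.
Then s < u extends the chain to u.
Then u < b extends the chain to b.
Then b < d extends the chain to d.
Then d < h extends the chain to h.
So q < h; h is the larger of the two.

h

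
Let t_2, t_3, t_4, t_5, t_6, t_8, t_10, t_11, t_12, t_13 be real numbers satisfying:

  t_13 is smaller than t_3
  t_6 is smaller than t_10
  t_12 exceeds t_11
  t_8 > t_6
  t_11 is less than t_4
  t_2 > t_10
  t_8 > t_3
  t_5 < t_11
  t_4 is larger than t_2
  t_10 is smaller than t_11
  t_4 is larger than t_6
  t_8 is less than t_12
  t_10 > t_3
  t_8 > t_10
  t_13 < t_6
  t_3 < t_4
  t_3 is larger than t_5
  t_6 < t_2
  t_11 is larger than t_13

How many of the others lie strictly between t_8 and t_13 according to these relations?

3

Chaining upward from t_13 reaches: t_6, t_3, t_10, t_2, t_11, t_12, t_4.
Chaining downward from t_8 reaches: t_6, t_5, t_3, t_10.
Strictly between t_13 and t_8 are those in both lists: t_6, t_3, t_10 — 3 elements.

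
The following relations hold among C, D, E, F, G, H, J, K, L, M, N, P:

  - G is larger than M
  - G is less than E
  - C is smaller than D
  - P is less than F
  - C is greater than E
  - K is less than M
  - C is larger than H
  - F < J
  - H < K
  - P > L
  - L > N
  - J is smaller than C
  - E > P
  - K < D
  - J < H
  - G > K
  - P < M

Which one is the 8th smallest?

Chaining the given pairs: N < L < P < F < J < H < K < M < G < E < C < D.
The 8th smallest is M.

M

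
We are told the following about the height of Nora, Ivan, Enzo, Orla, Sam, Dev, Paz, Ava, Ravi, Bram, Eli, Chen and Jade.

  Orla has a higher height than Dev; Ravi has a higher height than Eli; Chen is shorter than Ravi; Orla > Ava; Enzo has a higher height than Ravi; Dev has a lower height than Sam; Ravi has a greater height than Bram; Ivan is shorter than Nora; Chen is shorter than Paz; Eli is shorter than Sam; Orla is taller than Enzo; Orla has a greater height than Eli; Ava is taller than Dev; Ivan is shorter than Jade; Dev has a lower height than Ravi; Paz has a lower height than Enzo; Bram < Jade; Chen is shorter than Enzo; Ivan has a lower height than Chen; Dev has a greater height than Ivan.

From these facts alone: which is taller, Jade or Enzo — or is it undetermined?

Following every chain through Jade: below Jade we get Bram, Ivan.
Enzo is not reached, and no chain runs the other way from Enzo to Jade.
So the given relations leave the order of Jade and Enzo undetermined.

undetermined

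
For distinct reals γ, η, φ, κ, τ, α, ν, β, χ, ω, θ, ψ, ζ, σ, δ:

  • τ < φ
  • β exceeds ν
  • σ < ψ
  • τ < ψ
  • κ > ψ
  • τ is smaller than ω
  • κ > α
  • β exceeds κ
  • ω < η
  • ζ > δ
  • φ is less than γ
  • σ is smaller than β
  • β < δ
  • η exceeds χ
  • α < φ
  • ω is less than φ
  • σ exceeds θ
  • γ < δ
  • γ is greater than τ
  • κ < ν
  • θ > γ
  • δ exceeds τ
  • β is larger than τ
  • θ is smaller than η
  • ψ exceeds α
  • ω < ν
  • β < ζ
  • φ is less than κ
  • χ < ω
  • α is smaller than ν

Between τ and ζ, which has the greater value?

ζ

The relevant relations are τ < ω; ω < φ; φ < γ; γ < θ; θ < σ; σ < ψ; ψ < κ; κ < ν; ν < β; β < δ; δ < ζ.
Together: τ < ω < φ < γ < θ < σ < ψ < κ < ν < β < δ < ζ.
So τ < ζ; ζ is the larger of the two.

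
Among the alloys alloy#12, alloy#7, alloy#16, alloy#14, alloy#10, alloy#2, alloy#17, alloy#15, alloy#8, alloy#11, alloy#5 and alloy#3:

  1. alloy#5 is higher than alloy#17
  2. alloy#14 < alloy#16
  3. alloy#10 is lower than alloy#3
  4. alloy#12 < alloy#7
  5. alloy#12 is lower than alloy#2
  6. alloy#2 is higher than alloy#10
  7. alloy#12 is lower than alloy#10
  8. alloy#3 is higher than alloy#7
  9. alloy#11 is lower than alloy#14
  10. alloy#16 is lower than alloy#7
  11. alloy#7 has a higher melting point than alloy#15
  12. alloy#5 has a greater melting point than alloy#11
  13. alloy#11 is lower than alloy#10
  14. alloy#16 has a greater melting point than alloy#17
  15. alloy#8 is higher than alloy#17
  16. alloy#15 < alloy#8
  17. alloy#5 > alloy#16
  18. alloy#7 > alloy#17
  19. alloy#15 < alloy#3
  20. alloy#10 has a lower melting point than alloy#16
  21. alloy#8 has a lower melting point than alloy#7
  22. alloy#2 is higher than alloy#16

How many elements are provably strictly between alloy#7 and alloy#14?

The relations place alloy#14 below alloy#7. An element lies strictly between them when it is forced above alloy#14 and also forced below alloy#7.
Above alloy#14: {alloy#16, alloy#2, alloy#5, alloy#3}. Below alloy#7: {alloy#17, alloy#11, alloy#15, alloy#12, alloy#10, alloy#16, alloy#8}.
Intersection: {alloy#16} — 1.

1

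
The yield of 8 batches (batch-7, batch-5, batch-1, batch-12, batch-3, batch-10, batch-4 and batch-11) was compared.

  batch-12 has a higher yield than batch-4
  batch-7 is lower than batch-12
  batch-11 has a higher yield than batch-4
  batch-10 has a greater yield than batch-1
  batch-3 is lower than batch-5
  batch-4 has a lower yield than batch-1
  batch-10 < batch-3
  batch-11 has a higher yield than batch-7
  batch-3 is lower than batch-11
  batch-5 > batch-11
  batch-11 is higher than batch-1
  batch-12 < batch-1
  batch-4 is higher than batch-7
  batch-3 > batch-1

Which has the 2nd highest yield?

Chaining the given pairs: batch-7 < batch-4 < batch-12 < batch-1 < batch-10 < batch-3 < batch-11 < batch-5.
The 2nd largest is batch-11.

batch-11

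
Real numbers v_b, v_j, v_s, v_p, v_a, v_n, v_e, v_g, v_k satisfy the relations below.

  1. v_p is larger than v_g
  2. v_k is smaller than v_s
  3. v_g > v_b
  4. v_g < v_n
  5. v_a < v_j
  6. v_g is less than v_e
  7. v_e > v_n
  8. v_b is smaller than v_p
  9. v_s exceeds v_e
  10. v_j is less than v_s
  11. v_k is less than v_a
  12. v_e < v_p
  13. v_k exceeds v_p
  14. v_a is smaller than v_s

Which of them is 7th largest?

Chaining the given pairs: v_b < v_g < v_n < v_e < v_p < v_k < v_a < v_j < v_s.
Counting 7 from the largest end gives v_n.

v_n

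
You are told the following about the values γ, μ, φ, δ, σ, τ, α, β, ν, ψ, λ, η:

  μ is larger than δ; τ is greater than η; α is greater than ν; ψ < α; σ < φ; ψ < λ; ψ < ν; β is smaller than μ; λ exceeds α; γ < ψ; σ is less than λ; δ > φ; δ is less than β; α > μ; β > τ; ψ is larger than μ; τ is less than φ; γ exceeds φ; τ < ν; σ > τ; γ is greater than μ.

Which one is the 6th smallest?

Chaining the given pairs: η < τ < σ < φ < δ < β < μ < γ < ψ < ν < α < λ.
Counting 6 from the smallest end gives β.

β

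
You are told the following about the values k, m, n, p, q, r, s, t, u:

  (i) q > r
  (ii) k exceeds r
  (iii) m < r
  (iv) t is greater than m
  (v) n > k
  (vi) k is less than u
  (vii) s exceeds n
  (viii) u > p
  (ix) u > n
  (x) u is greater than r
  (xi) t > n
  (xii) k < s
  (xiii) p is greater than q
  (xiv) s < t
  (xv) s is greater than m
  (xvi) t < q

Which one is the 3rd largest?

q

Chaining the given pairs: m < r < k < n < s < t < q < p < u.
The 3rd largest is q.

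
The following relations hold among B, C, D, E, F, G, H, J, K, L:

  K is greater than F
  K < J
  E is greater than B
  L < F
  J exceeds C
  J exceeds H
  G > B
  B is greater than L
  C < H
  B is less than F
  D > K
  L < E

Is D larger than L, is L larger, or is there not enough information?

Following the relations from L: L < B < F < K < D.
So D is larger.

D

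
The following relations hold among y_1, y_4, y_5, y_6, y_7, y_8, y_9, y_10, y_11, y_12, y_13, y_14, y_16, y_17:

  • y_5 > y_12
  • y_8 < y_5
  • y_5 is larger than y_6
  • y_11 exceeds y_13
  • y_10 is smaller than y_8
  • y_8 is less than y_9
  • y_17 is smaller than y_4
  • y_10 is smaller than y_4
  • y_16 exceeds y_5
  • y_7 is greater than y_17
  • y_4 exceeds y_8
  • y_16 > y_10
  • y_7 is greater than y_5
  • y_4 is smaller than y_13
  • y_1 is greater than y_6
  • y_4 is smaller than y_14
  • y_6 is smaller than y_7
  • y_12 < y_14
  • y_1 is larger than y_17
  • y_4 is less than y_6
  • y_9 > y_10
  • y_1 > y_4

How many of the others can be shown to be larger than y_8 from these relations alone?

Directly above y_8: y_4, y_9, y_5.
One step further: y_13, y_6, y_1, y_7, y_16, y_14 (9 so far).
One step further: y_11 (10 so far).
No other element is forced above y_8 by the given relations, so the count is 10.

10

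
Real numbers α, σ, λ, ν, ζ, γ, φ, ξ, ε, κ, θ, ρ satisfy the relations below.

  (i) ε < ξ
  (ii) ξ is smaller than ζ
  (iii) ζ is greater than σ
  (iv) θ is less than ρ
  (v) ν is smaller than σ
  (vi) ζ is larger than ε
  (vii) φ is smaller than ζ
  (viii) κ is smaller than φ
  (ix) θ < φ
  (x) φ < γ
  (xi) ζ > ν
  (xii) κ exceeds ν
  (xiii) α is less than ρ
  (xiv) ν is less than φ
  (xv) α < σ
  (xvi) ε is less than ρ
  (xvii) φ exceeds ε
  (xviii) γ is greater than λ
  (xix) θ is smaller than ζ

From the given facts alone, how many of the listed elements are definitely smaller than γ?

6

Directly below γ: λ, φ.
One step further: ε, ν, θ, κ (6 so far).
No other element is forced below γ by the given relations, so the count is 6.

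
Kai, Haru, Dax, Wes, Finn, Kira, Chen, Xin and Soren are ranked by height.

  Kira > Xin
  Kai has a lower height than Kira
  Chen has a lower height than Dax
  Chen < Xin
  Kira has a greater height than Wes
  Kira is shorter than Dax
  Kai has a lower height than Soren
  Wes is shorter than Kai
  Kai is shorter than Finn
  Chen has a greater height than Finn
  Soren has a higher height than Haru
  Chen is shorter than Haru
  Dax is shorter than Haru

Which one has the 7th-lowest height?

Piecing the relations together gives one ordering: Wes < Kai < Finn < Chen < Xin < Kira < Dax < Haru < Soren.
The 7th smallest is Dax.

Dax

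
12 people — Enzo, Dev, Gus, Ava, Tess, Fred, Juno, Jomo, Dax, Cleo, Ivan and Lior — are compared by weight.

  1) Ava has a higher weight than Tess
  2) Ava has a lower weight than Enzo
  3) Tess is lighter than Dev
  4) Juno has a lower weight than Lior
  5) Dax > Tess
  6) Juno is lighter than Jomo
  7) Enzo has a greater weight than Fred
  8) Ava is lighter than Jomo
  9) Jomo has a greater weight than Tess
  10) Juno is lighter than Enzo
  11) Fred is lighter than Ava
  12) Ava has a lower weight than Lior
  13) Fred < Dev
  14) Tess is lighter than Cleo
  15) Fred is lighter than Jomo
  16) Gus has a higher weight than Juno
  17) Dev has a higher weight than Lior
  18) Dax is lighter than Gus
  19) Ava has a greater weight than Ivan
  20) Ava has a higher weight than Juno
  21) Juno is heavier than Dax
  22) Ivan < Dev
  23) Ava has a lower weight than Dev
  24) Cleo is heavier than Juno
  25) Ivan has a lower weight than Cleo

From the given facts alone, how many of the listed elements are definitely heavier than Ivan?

Directly above Ivan: Ava, Dev, Cleo.
One step further: Lior, Enzo, Jomo (6 so far).
No other element is forced above Ivan by the given relations, so the count is 6.

6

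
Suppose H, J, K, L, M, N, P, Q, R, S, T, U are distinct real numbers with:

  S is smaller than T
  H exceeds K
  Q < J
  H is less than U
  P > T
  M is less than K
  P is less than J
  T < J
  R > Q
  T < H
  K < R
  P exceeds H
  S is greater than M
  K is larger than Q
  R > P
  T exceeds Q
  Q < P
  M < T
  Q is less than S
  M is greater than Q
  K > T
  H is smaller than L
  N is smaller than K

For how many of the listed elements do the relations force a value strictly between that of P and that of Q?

Chaining upward from Q reaches: M, S, T, K, H, U, L, J, R.
Chaining downward from P reaches: M, S, T, N, K, H.
Strictly between Q and P are those in both lists: M, S, T, K, H — 5 elements.

5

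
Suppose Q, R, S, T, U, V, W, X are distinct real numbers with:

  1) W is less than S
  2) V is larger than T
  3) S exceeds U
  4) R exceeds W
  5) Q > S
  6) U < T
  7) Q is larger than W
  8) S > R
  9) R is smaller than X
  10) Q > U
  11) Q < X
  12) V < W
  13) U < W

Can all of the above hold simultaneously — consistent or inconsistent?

Every relation is compatible with U < T < V < W < R < S < Q < X; the set is consistent.

consistent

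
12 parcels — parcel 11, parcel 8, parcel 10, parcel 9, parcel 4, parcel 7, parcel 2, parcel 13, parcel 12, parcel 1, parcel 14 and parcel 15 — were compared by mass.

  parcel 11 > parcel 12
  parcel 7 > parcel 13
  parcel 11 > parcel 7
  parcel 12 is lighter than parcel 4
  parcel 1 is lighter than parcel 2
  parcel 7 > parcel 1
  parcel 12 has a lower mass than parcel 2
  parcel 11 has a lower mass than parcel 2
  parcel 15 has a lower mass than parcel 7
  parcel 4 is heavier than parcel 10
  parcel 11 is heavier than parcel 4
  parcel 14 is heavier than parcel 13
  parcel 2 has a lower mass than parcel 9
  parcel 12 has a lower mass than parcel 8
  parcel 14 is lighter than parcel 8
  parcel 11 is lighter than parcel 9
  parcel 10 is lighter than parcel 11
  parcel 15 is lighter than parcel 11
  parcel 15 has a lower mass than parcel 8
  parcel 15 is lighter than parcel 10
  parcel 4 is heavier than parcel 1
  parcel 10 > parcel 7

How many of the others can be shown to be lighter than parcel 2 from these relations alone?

From parcel 2 the given relations immediately reach parcel 12, parcel 1, parcel 11.
From those, parcel 15, parcel 7, parcel 10, parcel 4 — 7 in total.
From those, parcel 13 — 8 in total.
Nothing else is reachable below parcel 2; 8 in all.

8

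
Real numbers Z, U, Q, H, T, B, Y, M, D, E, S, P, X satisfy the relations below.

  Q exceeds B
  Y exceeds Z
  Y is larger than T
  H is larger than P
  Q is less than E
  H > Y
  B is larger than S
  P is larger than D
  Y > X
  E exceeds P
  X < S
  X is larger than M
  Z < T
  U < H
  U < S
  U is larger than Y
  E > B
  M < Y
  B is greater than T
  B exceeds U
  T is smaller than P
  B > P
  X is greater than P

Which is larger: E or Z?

The relevant relations are Z < T; T < P; P < X; X < Y; Y < U; U < S; S < B; B < Q; Q < E.
Together: Z < T < P < X < Y < U < S < B < Q < E.
So Z < E; E is the larger of the two.

E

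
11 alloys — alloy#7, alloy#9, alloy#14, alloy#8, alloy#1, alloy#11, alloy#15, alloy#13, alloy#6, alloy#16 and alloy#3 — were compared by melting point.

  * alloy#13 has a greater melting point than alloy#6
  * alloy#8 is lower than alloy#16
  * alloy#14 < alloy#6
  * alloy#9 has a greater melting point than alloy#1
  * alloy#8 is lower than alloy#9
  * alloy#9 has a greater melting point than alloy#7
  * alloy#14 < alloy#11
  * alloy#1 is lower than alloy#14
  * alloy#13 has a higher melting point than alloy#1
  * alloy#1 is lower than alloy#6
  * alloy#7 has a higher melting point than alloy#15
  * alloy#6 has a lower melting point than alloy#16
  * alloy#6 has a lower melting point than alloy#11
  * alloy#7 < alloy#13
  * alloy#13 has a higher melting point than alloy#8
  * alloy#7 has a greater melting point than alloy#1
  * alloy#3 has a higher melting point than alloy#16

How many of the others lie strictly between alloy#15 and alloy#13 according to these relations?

The relations place alloy#15 below alloy#13. An element lies strictly between them when it is forced above alloy#15 and also forced below alloy#13.
Above alloy#15: {alloy#7, alloy#9}. Below alloy#13: {alloy#8, alloy#1, alloy#7, alloy#14, alloy#6}.
Intersection: {alloy#7} — 1.

1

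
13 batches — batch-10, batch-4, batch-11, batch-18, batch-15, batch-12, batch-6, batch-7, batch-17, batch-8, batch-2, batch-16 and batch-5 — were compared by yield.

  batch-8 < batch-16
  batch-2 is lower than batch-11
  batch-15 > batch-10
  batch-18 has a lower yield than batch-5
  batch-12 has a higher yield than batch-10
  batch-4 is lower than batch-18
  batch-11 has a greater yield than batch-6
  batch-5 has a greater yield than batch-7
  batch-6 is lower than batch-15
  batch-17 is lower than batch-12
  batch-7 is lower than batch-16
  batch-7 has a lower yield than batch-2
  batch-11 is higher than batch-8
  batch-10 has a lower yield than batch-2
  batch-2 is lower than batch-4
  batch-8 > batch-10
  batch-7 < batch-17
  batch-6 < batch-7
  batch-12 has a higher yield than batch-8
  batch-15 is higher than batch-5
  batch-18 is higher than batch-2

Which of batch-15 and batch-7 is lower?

batch-7

Chaining the given relations: batch-7 < batch-2 < batch-4 < batch-18 < batch-5 < batch-15.
So batch-7 < batch-15; batch-7 is the lower of the two.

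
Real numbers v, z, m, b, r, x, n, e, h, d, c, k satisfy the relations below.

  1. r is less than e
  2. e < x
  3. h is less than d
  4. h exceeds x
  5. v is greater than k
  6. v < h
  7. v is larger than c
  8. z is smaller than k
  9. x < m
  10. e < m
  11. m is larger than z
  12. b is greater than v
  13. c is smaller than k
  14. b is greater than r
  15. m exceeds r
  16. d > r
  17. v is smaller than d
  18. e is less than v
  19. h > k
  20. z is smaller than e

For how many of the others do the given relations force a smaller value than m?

The elements the relations force below m are z, r, e, x — no chain reaches any other.
That is 4.

4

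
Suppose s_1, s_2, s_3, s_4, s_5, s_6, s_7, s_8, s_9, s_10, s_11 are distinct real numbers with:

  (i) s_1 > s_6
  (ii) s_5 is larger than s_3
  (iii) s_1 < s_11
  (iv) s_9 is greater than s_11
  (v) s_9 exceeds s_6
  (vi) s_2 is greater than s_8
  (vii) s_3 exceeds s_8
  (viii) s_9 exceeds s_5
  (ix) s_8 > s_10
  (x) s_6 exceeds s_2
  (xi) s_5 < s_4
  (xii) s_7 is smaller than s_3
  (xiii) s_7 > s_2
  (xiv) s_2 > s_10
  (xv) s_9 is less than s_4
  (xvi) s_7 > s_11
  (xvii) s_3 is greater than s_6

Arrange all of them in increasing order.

s_10 < s_8 < s_2 < s_6 < s_1 < s_11 < s_7 < s_3 < s_5 < s_9 < s_4

Each adjacent pair is fixed by a given relation: s_10 < s_8; s_8 < s_2; s_2 < s_6; s_6 < s_1; s_1 < s_11; s_11 < s_7; s_7 < s_3; s_3 < s_5; s_5 < s_9; s_9 < s_4. Chaining them end to end gives the full order.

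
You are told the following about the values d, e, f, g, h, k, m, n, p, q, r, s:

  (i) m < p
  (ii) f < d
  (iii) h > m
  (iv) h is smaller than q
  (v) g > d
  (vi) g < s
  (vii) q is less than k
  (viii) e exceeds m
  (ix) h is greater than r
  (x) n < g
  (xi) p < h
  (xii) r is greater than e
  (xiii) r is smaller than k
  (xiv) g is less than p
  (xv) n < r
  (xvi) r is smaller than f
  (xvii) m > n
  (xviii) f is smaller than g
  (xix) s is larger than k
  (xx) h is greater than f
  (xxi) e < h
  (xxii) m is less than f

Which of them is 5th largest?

p

Chaining the given pairs: n < m < e < r < f < d < g < p < h < q < k < s.
Counting 5 from the largest end gives p.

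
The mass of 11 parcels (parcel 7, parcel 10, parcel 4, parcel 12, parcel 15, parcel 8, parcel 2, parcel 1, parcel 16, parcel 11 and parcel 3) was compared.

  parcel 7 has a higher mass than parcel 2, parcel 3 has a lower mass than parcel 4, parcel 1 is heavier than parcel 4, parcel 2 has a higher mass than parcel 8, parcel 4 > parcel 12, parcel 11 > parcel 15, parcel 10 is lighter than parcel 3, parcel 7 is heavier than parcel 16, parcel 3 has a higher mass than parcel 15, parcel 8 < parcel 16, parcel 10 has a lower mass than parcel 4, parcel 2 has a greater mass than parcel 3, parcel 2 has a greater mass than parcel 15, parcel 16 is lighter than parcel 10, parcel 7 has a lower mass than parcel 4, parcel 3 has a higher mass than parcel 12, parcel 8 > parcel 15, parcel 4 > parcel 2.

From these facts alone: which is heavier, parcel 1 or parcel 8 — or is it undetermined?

parcel 1

The relevant relations are parcel 8 < parcel 16; parcel 16 < parcel 10; parcel 10 < parcel 3; parcel 3 < parcel 2; parcel 2 < parcel 7; parcel 7 < parcel 4; parcel 4 < parcel 1.
Chaining these gives parcel 8 < parcel 16 < parcel 10 < parcel 3 < parcel 2 < parcel 7 < parcel 4 < parcel 1.
So parcel 1 is heavier.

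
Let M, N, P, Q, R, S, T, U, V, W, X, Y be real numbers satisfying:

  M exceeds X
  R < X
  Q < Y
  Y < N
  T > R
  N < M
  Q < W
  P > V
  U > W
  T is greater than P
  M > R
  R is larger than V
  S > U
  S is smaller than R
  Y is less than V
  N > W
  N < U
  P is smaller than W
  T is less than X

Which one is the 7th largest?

N

The consecutive relations fix a unique order: Q < Y < V < P < W < N < U < S < R < T < X < M.
The 7th largest is N.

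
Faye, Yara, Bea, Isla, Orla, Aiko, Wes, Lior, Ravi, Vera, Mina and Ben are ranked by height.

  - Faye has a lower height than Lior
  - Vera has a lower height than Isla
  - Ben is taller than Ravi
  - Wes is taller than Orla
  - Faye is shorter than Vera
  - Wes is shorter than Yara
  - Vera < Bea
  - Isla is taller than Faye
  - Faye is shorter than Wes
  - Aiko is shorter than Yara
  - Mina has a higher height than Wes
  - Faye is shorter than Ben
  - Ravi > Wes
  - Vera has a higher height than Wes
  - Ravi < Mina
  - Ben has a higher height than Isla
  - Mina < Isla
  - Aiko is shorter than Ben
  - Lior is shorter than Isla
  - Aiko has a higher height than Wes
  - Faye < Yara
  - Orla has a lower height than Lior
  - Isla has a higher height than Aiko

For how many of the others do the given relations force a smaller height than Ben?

From Ben the given relations immediately reach Faye, Ravi, Aiko, Isla.
From those, Wes, Lior, Vera, Mina — 8 in total.
From those, Orla — 9 in total.
No other element is forced below Ben by the given relations, so the count is 9.

9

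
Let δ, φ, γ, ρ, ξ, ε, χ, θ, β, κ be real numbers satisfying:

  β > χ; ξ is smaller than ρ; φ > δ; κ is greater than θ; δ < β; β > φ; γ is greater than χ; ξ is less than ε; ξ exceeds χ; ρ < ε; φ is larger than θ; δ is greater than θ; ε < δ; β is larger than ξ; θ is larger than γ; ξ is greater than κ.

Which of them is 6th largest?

ξ

The consecutive relations fix a unique order: χ < γ < θ < κ < ξ < ρ < ε < δ < φ < β.
The 6th largest is ξ.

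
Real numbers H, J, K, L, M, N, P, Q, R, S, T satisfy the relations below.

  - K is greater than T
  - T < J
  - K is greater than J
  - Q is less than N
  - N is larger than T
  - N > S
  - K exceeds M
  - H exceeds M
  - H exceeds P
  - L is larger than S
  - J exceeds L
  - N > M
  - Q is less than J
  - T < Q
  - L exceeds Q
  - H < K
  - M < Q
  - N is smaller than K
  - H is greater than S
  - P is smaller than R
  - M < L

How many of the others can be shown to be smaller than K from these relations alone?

9

From K the given relations immediately reach T, M, H, N, J.
From those, P, Q, S, L — 9 in total.
No other element is forced below K by the given relations, so the count is 9.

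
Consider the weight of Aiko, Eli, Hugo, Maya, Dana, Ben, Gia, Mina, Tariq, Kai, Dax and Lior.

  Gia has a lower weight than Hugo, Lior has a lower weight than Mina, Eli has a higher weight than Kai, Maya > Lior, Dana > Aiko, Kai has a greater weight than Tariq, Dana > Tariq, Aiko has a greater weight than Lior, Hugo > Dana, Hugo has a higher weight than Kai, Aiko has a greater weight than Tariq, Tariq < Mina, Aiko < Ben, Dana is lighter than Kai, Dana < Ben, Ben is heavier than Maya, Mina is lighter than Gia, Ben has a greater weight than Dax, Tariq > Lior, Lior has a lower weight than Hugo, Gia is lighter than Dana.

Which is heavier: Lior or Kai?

Lior < Tariq and Tariq < Mina give Lior < Mina.
Then Mina < Gia extends the chain to Gia.
Then Gia < Dana extends the chain to Dana.
With Dana < Kai: Lior < Tariq < Mina < Gia < Dana < Kai.
So Lior < Kai; Kai is the heavier of the two.

Kai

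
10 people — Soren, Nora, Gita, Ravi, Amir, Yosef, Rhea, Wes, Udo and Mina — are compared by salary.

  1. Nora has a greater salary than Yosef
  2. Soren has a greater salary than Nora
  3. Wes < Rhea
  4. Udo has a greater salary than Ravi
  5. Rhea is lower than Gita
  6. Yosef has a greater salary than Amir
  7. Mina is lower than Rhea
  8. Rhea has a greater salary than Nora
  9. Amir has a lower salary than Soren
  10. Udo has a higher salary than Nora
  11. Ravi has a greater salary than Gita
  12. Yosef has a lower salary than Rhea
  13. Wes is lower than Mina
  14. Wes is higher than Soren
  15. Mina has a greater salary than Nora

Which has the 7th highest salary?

The consecutive relations fix a unique order: Amir < Yosef < Nora < Soren < Wes < Mina < Rhea < Gita < Ravi < Udo.
The 7th largest is Soren.

Soren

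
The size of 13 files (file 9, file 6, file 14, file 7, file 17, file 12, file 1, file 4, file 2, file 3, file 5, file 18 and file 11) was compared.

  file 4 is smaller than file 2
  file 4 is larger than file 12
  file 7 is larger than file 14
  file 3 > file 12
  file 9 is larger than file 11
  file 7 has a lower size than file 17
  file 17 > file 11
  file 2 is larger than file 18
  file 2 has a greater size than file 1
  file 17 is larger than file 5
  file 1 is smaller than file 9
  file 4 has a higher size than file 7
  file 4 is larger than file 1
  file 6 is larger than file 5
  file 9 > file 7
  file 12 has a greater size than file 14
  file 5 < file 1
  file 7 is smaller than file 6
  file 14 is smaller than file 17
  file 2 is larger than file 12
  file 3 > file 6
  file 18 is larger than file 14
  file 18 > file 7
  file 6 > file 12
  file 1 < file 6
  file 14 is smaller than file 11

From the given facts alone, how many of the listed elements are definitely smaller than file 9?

Directly below file 9: file 11, file 1, file 7.
One step further: file 14, file 5 (5 so far).
No other element is forced below file 9 by the given relations, so the count is 5.

5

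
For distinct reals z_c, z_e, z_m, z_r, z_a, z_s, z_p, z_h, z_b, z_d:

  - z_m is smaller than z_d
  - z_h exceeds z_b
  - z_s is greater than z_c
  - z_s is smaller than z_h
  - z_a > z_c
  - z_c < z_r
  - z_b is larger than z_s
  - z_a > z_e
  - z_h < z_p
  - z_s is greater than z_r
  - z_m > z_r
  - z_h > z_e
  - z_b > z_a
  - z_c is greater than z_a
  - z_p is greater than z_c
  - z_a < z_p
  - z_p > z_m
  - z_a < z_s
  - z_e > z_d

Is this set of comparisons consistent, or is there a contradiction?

inconsistent

We have z_a < z_c stated directly, yet also z_c < z_r < z_m < z_d < z_e < z_a by chaining the others — so z_c < z_a. Contradiction.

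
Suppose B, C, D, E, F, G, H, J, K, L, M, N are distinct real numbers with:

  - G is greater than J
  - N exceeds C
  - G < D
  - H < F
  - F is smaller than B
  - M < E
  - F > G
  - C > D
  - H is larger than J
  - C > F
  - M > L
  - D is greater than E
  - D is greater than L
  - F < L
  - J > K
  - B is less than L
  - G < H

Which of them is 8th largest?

Chaining the given pairs: K < J < G < H < F < B < L < M < E < D < C < N.
The 8th largest is F.

F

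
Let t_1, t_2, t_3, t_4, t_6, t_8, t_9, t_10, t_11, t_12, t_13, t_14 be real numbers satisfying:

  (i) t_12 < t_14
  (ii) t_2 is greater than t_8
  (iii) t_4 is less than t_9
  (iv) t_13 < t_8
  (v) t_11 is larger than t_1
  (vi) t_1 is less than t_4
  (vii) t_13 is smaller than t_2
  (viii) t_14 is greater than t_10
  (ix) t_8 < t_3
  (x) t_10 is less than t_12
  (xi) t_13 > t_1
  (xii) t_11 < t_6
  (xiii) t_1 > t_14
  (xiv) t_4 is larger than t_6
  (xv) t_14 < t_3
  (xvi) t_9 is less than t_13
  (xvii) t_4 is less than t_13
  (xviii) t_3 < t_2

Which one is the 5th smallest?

t_11

Chaining the given pairs: t_10 < t_12 < t_14 < t_1 < t_11 < t_6 < t_4 < t_9 < t_13 < t_8 < t_3 < t_2.
The 5th smallest is t_11.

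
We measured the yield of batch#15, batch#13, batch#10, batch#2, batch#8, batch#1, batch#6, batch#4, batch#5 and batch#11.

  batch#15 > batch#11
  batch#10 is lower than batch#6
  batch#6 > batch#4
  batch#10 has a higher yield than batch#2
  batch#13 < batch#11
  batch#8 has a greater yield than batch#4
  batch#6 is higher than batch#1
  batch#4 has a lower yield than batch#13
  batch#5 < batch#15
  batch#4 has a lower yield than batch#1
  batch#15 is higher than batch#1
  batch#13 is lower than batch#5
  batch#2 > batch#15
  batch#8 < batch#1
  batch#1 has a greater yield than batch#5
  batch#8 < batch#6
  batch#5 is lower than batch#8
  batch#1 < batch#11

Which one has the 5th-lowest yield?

Chaining the given pairs: batch#4 < batch#13 < batch#5 < batch#8 < batch#1 < batch#11 < batch#15 < batch#2 < batch#10 < batch#6.
Counting 5 from the smallest end gives batch#1.

batch#1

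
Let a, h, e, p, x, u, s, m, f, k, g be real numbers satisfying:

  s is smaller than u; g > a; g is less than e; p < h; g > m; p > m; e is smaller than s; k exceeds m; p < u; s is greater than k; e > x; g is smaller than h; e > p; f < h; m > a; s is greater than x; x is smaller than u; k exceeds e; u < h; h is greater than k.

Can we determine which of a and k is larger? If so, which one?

k

a < m < g < e < k, by transitivity through m, g, e.
So k is larger.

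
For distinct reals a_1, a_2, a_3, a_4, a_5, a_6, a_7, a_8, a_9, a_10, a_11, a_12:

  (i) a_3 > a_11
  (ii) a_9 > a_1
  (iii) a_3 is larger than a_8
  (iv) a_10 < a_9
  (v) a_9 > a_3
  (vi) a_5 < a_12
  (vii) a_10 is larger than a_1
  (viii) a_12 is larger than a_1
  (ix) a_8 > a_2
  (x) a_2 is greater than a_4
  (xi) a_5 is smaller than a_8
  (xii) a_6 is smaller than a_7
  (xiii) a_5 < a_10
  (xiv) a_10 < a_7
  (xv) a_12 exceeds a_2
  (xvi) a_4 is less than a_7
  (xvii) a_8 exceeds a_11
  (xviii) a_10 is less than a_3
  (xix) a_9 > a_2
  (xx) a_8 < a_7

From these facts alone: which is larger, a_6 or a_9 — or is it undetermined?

Following every chain through a_6: above a_6 we get a_7.
a_9 is not reached, and no chain runs the other way from a_9 to a_6.
So the given relations leave the order of a_6 and a_9 undetermined.

undetermined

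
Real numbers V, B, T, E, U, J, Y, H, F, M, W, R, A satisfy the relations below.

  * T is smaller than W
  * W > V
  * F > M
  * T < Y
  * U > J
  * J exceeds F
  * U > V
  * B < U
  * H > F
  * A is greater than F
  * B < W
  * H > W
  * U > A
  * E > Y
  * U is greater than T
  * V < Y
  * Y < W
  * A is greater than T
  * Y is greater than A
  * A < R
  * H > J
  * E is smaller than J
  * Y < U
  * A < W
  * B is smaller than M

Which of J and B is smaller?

B

Chaining the given relations: B < M < F < A < Y < E < J.
So B < J; B is the smaller of the two.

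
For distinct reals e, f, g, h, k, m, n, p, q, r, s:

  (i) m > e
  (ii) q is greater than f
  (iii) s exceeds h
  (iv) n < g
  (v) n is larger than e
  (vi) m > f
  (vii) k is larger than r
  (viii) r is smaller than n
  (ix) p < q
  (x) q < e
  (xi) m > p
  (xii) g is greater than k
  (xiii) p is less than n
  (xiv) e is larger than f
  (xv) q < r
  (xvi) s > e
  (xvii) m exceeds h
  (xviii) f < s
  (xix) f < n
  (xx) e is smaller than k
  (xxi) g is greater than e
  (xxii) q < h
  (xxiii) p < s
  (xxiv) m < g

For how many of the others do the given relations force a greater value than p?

9

The elements the relations force above p are q, e, h, r, n, k, m, s, g — no chain reaches any other.
That is 9.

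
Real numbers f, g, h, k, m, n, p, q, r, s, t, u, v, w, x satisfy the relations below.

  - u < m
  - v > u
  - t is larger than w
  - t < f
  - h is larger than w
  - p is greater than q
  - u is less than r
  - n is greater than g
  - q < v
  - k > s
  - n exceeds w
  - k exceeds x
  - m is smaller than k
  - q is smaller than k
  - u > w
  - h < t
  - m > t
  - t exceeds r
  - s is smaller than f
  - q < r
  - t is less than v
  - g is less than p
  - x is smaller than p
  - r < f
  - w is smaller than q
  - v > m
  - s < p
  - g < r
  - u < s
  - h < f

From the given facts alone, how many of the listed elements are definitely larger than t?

4

From t the given relations immediately reach m, f, v.
From those, k — 4 in total.
Nothing else is reachable above t; 4 in all.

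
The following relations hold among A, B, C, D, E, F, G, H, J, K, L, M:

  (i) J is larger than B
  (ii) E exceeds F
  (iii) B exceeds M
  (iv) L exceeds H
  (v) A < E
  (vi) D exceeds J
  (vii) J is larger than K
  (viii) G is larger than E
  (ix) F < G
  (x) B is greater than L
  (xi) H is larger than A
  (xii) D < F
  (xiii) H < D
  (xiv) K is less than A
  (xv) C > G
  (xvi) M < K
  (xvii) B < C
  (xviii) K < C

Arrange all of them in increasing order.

Nothing is placed below M, so it is least; from there M < K; K < A; A < H; H < L; L < B; B < J; J < D; D < F; F < E; E < G; G < C, each given directly.

M < K < A < H < L < B < J < D < F < E < G < C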